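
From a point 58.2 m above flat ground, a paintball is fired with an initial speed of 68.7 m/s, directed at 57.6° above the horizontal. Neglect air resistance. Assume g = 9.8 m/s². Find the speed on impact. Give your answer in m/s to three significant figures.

Components: vₓ = 68.70 cos 57.6° = 36.81 m/s, v_y0 = 68.70 sin 57.6° = 58.01 m/s.
The projectile lands when y = 58.2 + (58.01) t − ½·9.80·t² = 0. Positive root: t = (58.01 + √(58.01² + 2·9.80·58.2)) / 9.80 = (58.01 + 67.12) / 9.80 = 12.77 s.
Vertical velocity at impact: v_y = v_y0 − g t = 58.01 − 9.80 × 12.77 = −67.12 m/s.
Speed: |v| = √(vₓ² + v_y²) = √(36.81² + 67.12²) = 76.55 m/s.

76.6 m/s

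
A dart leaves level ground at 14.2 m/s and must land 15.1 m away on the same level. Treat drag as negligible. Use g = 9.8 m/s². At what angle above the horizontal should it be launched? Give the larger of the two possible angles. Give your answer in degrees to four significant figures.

Level-ground range R = v₀² sin(2θ)/g ⇒ sin(2θ) = gR/v₀² = 9.80 × 15.1 / 14.2² = 0.7339.
2θ = 47.21° or 180° − 47.21° = 132.8°, so θ = 23.61° or 66.39°.
The larger angle is 66.39°.

66.39°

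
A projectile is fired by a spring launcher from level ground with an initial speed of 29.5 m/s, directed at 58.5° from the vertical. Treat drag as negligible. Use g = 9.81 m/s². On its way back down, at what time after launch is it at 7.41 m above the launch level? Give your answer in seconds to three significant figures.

Horizontal component vₓ = 29.50 sin 58.5° = 25.15 m/s; vertical v_y0 = 29.50 cos 58.5° = 15.41 m/s.
Height y(t) = 15.41 t − 4.905 t² = 7.41 gives 4.905 t² − 15.41 t + 7.41 = 0.
t = [15.41 ± √(15.41² − 2·9.81·7.41)] / 9.81 = (15.41 ± 9.602) / 9.81, so t = 0.5924 s or t = 2.550 s.
The descending-branch root is 2.550 s.

2.55 s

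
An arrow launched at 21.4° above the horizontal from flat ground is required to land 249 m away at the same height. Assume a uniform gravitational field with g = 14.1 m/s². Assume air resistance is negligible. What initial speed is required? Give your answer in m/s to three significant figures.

71.9 m/s

From R = (v₀² / g) sin 2θ: v₀ = √(gR / sin 2θ).
v₀ = √(14.1 × 249 / sin 42.80°) = √(3511 / 0.6794) = √5167.3 = 71.88 m/s.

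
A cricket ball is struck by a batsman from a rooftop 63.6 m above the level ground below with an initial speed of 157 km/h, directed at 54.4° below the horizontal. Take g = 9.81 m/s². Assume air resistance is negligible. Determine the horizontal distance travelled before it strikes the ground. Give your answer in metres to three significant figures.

Convert: 157 km/h = 157/3.6 = 43.61 m/s.
Resolve: vₓ = 43.61 cos 54.4° = 25.39 m/s and v_y0 = −35.46 m/s (downward).
Vertical motion (up positive, ground at y = 0): 4.905 t² − (−35.46) t − 63.6 = 0, so t = (−35.46 + √(35.46² + 2·9.81·63.6)) / 9.81 = (−35.46 + 50.05) / 9.81 = 1.487 s.
Horizontal distance: R = vₓ t = 25.39 × 1.487 = 37.76 m.

37.8 m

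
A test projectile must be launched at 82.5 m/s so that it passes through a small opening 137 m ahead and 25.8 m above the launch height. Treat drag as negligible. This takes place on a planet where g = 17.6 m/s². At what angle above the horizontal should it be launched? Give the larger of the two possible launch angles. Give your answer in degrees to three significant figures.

79.2°

Trajectory: y = x tanθ − g x² (1 + tan²θ)/(2v₀²). With x = 137, y = 25.8, v₀ = 82.5, g = 17.6:
24.27 tan²θ − 137 tanθ + (50.07) = 0.
tanθ = [137 ± √(137² − 4 × 24.27 × (50.07))] / (2 × 24.27) = (137 ± 117.9) / 48.53, giving tanθ = 0.3928 or 5.253.
θ = 21.44° or 79.22°; the larger is 79.22°.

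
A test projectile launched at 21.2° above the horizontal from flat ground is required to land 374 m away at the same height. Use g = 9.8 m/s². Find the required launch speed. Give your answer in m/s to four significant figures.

73.73 m/s

Level-ground range: R = v₀² sin(2θ)/g, so v₀ = √(gR / sin 2θ).
v₀ = √(9.80 × 374 / sin 42.40°) = √(3665 / 0.6743) = √5435.5 = 73.73 m/s.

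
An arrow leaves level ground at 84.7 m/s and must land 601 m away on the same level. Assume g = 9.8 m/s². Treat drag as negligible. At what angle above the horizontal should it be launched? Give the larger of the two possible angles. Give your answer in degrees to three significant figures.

From R = (v₀²/g) sin 2θ: sin 2θ = 9.80 × 601 / 7174.1 = 0.8210.
2θ = 55.18° or 180° − 55.18° = 124.8°, so θ = 27.59° or 62.41°.
The larger angle is 62.41°.

62.4°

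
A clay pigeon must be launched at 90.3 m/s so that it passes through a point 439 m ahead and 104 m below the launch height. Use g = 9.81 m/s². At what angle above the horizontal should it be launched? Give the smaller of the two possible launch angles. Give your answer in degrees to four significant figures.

Trajectory: y = x tanθ − g x² (1 + tan²θ)/(2v₀²). With x = 439, y = −104, v₀ = 90.3, g = 9.81:
115.9 tan²θ − 439 tanθ + (11.93) = 0.
tanθ = [439 ± √(439² − 4 × 115.9 × (11.93))] / (2 × 115.9) = (439 ± 432.7) / 231.9, giving tanθ = 0.02737 or 3.759.
θ = 1.568° or 75.10°; the smaller is 1.568°.

1.568°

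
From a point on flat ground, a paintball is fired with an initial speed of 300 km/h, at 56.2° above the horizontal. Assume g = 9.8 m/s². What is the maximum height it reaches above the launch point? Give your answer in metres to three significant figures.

Convert: 300 km/h = 300/3.6 = 83.33 m/s.
Components: vₓ = 83.33 cos 56.2° = 46.36 m/s, v_y0 = 83.33 sin 56.2° = 69.25 m/s.
At the apex v_y = 0, so H = v_y0²/(2g) = 69.25²/19.60 = 244.7 m.

245 m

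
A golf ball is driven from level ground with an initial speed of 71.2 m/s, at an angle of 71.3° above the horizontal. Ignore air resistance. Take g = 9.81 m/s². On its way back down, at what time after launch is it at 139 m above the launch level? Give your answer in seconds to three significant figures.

Resolve: vₓ = 71.20 cos 71.3° = 22.83 m/s and v_y0 = 71.20 sin 71.3° = 67.44 m/s.
Require v_y0 t − ½ g t² = 139, i.e. 4.905 t² − 67.44 t + 139 = 0.
t = [67.44 ± √(67.44² − 2·9.81·139)] / 9.81 = (67.44 ± 42.68) / 9.81, so t = 2.525 s or t = 11.22 s.
The descending-branch root is 11.22 s.

11.2 s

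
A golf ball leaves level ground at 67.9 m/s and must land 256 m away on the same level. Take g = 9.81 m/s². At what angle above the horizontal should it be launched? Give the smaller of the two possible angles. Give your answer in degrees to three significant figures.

R = v₀² sin 2θ / g gives sin 2θ = gR/v₀² = 9.81·256/67.9² = 0.5447.
2θ = 33.01° or 180° − 33.01° = 147.0°, so θ = 16.50° or 73.50°.
The smaller angle is 16.50°.

16.5°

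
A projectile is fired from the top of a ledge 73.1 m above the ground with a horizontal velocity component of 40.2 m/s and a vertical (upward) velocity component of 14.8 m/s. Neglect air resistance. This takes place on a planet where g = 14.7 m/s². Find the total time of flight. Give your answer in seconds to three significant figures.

4.32 s

The projectile lands when y = 73.1 + (14.80) t − ½·14.7·t² = 0. Positive root: t = (14.80 + √(14.80² + 2·14.7·73.1)) / 14.7 = (14.80 + 48.66) / 14.7 = 4.317 s.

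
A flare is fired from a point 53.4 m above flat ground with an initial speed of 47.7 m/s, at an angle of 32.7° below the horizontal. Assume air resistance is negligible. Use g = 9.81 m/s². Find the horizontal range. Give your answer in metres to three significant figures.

63.8 m

Resolve: vₓ = 47.70 cos 32.7° = 40.14 m/s and v_y0 = −25.77 m/s (downward).
Vertical motion (up positive, ground at y = 0): 4.905 t² − (−25.77) t − 53.4 = 0, so t = (−25.77 + √(25.77² + 2·9.81·53.4)) / 9.81 = (−25.77 + 41.37) / 9.81 = 1.591 s.
Horizontal distance: R = vₓ t = 40.14 × 1.591 = 63.85 m.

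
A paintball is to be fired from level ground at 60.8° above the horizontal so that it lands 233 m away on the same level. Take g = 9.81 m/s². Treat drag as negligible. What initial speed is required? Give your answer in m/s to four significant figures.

51.80 m/s

On level ground R = v₀² sin 2θ / g ⇒ v₀ = √(gR / sin 2θ).
v₀ = √(9.81 × 233 / sin 121.6°) = √(2286 / 0.8517) = √2683.6 = 51.80 m/s.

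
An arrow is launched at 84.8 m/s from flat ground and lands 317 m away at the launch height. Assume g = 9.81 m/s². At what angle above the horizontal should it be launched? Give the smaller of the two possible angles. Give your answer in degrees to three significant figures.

12.8°

Level-ground range R = v₀² sin(2θ)/g ⇒ sin(2θ) = gR/v₀² = 9.81 × 317 / 84.8² = 0.4325.
2θ = 25.62° or 180° − 25.62° = 154.4°, so θ = 12.81° or 77.19°.
The smaller angle is 12.81°.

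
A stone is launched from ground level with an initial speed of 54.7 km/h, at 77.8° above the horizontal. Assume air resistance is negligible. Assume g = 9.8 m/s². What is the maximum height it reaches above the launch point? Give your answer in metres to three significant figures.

11.3 m

Convert: 54.7 km/h = 54.7/3.6 = 15.19 m/s.
Components: vₓ = 15.19 cos 77.8° = 3.211 m/s, v_y0 = 15.19 sin 77.8° = 14.85 m/s.
Peak height H = v_y0² / (2g) = 220.56 / 19.60 = 11.25 m.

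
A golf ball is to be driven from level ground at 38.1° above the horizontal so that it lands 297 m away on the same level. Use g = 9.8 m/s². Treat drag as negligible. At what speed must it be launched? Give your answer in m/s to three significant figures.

From R = (v₀² / g) sin 2θ: v₀ = √(gR / sin 2θ).
v₀ = √(9.80 × 297 / sin 76.20°) = √(2911 / 0.9711) = √2997.1 = 54.75 m/s.

54.7 m/s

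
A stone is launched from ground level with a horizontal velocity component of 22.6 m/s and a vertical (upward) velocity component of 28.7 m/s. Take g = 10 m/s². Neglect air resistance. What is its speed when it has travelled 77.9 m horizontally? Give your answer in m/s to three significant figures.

Time to reach x = 77.9 m: t = x/vₓ = 77.9/22.60 = 3.447 s.
Vertical velocity there: v_y = v_y0 − g t = 28.70 − 10.0 × 3.447 = −5.769 m/s.
Speed: √(vₓ² + v_y²) = √(22.60² + 5.769²) = 23.32 m/s.

23.3 m/s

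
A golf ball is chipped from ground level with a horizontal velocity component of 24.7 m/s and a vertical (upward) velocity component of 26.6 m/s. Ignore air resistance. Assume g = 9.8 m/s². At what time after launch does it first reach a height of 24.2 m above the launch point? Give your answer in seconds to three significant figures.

Set y = v_y0 t − ½ g t² = 24.2: 4.900 t² − 26.60 t + 24.2 = 0.
t = [26.60 ± √(26.60² − 2·9.80·24.2)] / 9.80 = (26.60 ± 15.27) / 9.80, so t = 1.156 s or t = 4.273 s.
The first (ascending) time is 1.156 s.

1.16 s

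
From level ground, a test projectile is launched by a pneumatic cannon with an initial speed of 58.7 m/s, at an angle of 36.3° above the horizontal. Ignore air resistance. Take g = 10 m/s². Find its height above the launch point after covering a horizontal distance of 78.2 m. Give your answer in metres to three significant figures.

43.8 m

Resolve: vₓ = 58.70 cos 36.3° = 47.31 m/s and v_y0 = 58.70 sin 36.3° = 34.75 m/s.
x = vₓ t ⇒ t = 78.2/47.31 = 1.653 s.
Height: y = v_y0 t − ½ g t² = 34.75 × 1.653 − 5.000 × 1.653² = 57.44 − 13.66 = 43.78 m.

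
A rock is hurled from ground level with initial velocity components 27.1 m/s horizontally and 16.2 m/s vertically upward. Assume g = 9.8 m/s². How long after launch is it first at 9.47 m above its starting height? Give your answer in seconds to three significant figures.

0.759 s

Require v_y0 t − ½ g t² = 9.47, i.e. 4.900 t² − 16.20 t + 9.47 = 0.
Quadratic formula: t = (16.20 ± √76.828) / 9.80 = (16.20 ± 8.765) / 9.80 → t = 0.7587 s or 2.547 s.
The first (ascending) time is 0.7587 s.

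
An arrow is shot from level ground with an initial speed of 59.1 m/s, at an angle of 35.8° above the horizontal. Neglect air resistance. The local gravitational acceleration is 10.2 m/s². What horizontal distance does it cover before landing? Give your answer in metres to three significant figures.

Resolve: vₓ = 59.10 cos 35.8° = 47.93 m/s and v_y0 = 59.10 sin 35.8° = 34.57 m/s.
Flight time T = 2 v_y0 / g = 6.779 s.
Horizontal distance R = vₓ T = 47.93 × 6.779 = 324.9 m.

325 m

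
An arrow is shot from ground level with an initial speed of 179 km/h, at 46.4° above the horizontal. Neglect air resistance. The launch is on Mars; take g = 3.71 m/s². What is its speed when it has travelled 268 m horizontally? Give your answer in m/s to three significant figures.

Convert: 179 km/h = 179/3.6 = 49.72 m/s.
Resolve: vₓ = 49.72 cos 46.4° = 34.29 m/s and v_y0 = 49.72 sin 46.4° = 36.01 m/s.
At x = 268 m, t = x/vₓ = 268/34.29 = 7.816 s.
Vertical velocity there: v_y = v_y0 − g t = 36.01 − 3.71 × 7.816 = 7.011 m/s.
Speed: √(vₓ² + v_y²) = √(34.29² + 7.011²) = 35.00 m/s.

35.0 m/s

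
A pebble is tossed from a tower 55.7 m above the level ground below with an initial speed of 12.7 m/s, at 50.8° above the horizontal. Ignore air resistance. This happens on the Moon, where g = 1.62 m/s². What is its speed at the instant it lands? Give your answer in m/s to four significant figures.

Horizontal component vₓ = 12.70 cos 50.8° = 8.027 m/s; vertical v_y0 = 12.70 sin 50.8° = 9.842 m/s.
With up positive and y = 0 at the ground: y(t) = 55.7 + (9.842) t − 0.8100 t². Setting y = 0 and taking the positive root: t = [9.842 + √(9.842² + 2·1.62·55.7)] / 1.62 = (9.842 + 16.65) / 1.62 = 16.35 s.
Vertical velocity at impact: v_y = v_y0 − g t = 9.842 − 1.62 × 16.35 = −16.65 m/s.
Speed: |v| = √(vₓ² + v_y²) = √(8.027² + 16.65²) = 18.49 m/s.

18.49 m/s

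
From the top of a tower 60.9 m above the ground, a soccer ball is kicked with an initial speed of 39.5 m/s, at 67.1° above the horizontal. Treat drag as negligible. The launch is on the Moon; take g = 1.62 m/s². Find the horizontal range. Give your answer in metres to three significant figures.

Horizontal component vₓ = 39.50 cos 67.1° = 15.37 m/s; vertical v_y0 = 39.50 sin 67.1° = 36.39 m/s.
The projectile lands when y = 60.9 + (36.39) t − ½·1.62·t² = 0. Positive root: t = (36.39 + √(36.39² + 2·1.62·60.9)) / 1.62 = (36.39 + 39.00) / 1.62 = 46.54 s.
Horizontal distance: R = vₓ t = 15.37 × 46.54 = 715.3 m.

715 m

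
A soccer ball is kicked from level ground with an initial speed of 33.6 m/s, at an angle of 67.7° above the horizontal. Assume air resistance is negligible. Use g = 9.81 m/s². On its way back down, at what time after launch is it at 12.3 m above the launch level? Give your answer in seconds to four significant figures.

5.914 s

Resolve: vₓ = 33.60 cos 67.7° = 12.75 m/s and v_y0 = 33.60 sin 67.7° = 31.09 m/s.
Require v_y0 t − ½ g t² = 12.3, i.e. 4.905 t² − 31.09 t + 12.3 = 0.
Quadratic formula: t = (31.09 ± √725.08) / 9.81 = (31.09 ± 26.93) / 9.81 → t = 0.4240 s or 5.914 s.
The descending-branch root is 5.914 s.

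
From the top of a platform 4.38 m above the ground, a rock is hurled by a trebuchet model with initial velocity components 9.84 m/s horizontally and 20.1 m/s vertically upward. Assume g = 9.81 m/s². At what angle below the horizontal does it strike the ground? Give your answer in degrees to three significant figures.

Vertical motion (up positive, ground at y = 0): 4.905 t² − (20.10) t − 4.38 = 0, so t = (20.10 + √(20.10² + 2·9.81·4.38)) / 9.81 = (20.10 + 22.13) / 9.81 = 4.305 s.
At impact: v_y = v_y0 − g t = −22.13 m/s; vₓ = 9.840 m/s.
Angle below horizontal: arctan(|v_y|/vₓ) = arctan(22.13/9.840) = 66.03°.

66.0°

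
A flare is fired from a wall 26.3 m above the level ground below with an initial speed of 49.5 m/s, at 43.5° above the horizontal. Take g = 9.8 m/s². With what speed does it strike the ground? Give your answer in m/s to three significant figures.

Components: vₓ = 49.50 cos 43.5° = 35.91 m/s, v_y0 = 49.50 sin 43.5° = 34.07 m/s.
Vertical motion (up positive, ground at y = 0): 4.900 t² − (34.07) t − 26.3 = 0, so t = (34.07 + √(34.07² + 2·9.80·26.3)) / 9.80 = (34.07 + 40.94) / 9.80 = 7.655 s.
Vertical velocity at impact: v_y = v_y0 − g t = 34.07 − 9.80 × 7.655 = −40.94 m/s.
Speed: |v| = √(vₓ² + v_y²) = √(35.91² + 40.94²) = 54.46 m/s.

54.5 m/s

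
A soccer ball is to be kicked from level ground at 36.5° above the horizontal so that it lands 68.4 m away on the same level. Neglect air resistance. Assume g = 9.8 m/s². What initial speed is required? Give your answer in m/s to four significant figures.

26.48 m/s

Level-ground range: R = v₀² sin(2θ)/g, so v₀ = √(gR / sin 2θ).
v₀ = √(9.80 × 68.4 / sin 73.00°) = √(670.3 / 0.9563) = √700.95 = 26.48 m/s.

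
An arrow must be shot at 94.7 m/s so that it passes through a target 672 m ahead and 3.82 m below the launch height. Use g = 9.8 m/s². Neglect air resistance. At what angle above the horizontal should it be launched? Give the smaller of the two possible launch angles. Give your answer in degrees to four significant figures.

23.22°

Trajectory: y = x tanθ − g x² (1 + tan²θ)/(2v₀²). With x = 672, y = −3.82, v₀ = 94.7, g = 9.80:
246.7 tan²θ − 672 tanθ + (242.9) = 0.
tanθ = [672 ± √(672² − 4 × 246.7 × (242.9))] / (2 × 246.7) = (672 ± 460.3) / 493.5, giving tanθ = 0.4291 or 2.294.
θ = 23.22° or 66.45°; the smaller is 23.22°.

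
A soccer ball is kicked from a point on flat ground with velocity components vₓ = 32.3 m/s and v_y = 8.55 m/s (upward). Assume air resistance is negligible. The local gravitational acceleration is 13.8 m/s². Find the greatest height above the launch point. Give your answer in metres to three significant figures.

2.65 m

Maximum height: H = v_y0² / (2g) = 8.550² / (2 × 13.8) = 2.649 m.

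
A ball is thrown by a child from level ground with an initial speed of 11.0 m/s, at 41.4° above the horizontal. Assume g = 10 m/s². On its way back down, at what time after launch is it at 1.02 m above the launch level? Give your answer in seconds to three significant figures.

vₓ = 11.00 cos 41.4° = 8.251 m/s; v_y0 = 11.00 sin 41.4° = 7.274 m/s.
Require v_y0 t − ½ g t² = 1.02, i.e. 5.000 t² − 7.274 t + 1.02 = 0.
t = [7.274 ± √(7.274² − 2·10.0·1.02)] / 10.0 = (7.274 ± 5.702) / 10.0, so t = 0.1572 s or t = 1.298 s.
The descending-branch root is 1.298 s.

1.30 s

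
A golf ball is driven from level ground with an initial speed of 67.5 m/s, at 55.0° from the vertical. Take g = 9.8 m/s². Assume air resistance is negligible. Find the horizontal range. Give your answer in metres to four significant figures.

vₓ = 67.50 sin 55.0° = 55.29 m/s; v_y0 = 67.50 cos 55.0° = 38.72 m/s.
Time aloft: T = 2 v_y0 / g = 2 × 38.72 / 9.80 = 7.901 s.
Horizontal distance R = vₓ T = 55.29 × 7.901 = 436.9 m.

436.9 m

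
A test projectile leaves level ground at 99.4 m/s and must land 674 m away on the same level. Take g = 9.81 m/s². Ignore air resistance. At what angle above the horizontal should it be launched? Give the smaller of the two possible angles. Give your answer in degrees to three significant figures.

21.0°

R = v₀² sin 2θ / g gives sin 2θ = gR/v₀² = 9.81·674/99.4² = 0.6692.
2θ = 42.01° or 180° − 42.01° = 138.0°, so θ = 21.00° or 69.00°.
The smaller angle is 21.00°.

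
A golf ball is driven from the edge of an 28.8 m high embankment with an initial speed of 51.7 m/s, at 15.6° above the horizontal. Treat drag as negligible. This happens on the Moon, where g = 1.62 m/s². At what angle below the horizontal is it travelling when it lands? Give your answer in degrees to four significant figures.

Components: vₓ = 51.70 cos 15.6° = 49.80 m/s, v_y0 = 51.70 sin 15.6° = 13.90 m/s.
Vertical motion (up positive, ground at y = 0): 0.8100 t² − (13.90) t − 28.8 = 0, so t = (13.90 + √(13.90² + 2·1.62·28.8)) / 1.62 = (13.90 + 16.93) / 1.62 = 19.03 s.
At impact: v_y = v_y0 − g t = −16.93 m/s; vₓ = 49.80 m/s.
Angle below horizontal: arctan(|v_y|/vₓ) = arctan(16.93/49.80) = 18.78°.

18.78°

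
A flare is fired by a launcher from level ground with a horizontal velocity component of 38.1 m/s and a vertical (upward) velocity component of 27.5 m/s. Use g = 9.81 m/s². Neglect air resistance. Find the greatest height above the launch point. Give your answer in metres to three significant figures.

Peak height H = v_y0² / (2g) = 756.25 / 19.62 = 38.54 m.

38.5 m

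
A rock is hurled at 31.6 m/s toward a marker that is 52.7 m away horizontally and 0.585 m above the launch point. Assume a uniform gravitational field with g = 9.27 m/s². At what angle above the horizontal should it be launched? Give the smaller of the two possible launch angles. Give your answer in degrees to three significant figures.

Trajectory: y = x tanθ − g x² (1 + tan²θ)/(2v₀²). With x = 52.7, y = 0.585, v₀ = 31.6, g = 9.27:
12.89 tan²θ − 52.7 tanθ + (13.48) = 0.
tanθ = [52.7 ± √(52.7² − 4 × 12.89 × (13.48))] / (2 × 12.89) = (52.7 ± 45.63) / 25.78, giving tanθ = 0.2741 or 3.814.
θ = 15.33° or 75.31°; the smaller is 15.33°.

15.3°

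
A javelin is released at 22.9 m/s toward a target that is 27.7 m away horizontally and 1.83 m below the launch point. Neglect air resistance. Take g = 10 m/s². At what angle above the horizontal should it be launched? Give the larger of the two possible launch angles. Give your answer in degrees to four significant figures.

Trajectory: y = x tanθ − g x² (1 + tan²θ)/(2v₀²). With x = 27.7, y = −1.83, v₀ = 22.9, g = 10.0:
7.316 tan²θ − 27.7 tanθ + (5.486) = 0.
tanθ = [27.7 ± √(27.7² − 4 × 7.316 × (5.486))] / (2 × 7.316) = (27.7 ± 24.63) / 14.63, giving tanθ = 0.2096 or 3.577.
θ = 11.84° or 74.38°; the larger is 74.38°.

74.38°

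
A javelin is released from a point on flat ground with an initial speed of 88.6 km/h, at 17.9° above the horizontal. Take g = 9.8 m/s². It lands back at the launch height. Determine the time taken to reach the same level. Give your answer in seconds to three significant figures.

1.54 s

Convert: 88.6 km/h = 88.6/3.6 = 24.61 m/s.
vₓ = 24.61 cos 17.9° = 23.42 m/s; v_y0 = 24.61 sin 17.9° = 7.564 m/s.
Landing at launch height ⇒ T = 2 v_y0 / g = 2 × 7.564 / 9.80 = 1.544 s.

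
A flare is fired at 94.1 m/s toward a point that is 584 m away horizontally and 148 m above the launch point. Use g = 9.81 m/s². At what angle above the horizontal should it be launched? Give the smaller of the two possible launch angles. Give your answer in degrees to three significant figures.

Trajectory: y = x tanθ − g x² (1 + tan²θ)/(2v₀²). With x = 584, y = 148, v₀ = 94.1, g = 9.81:
188.9 tan²θ − 584 tanθ + (336.9) = 0.
tanθ = [584 ± √(584² − 4 × 188.9 × (336.9))] / (2 × 188.9) = (584 ± 294.0) / 377.8, giving tanθ = 0.7675 or 2.324.
θ = 37.50° or 66.72°; the smaller is 37.50°.

37.5°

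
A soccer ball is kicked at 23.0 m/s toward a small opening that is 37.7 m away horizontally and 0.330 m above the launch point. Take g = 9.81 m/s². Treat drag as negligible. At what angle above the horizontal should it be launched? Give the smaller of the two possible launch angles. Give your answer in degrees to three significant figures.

Trajectory: y = x tanθ − g x² (1 + tan²θ)/(2v₀²). With x = 37.7, y = 0.330, v₀ = 23.0, g = 9.81:
13.18 tan²θ − 37.7 tanθ + (13.51) = 0.
tanθ = [37.7 ± √(37.7² − 4 × 13.18 × (13.51))] / (2 × 13.18) = (37.7 ± 26.63) / 26.36, giving tanθ = 0.4200 or 2.441.
θ = 22.78° or 67.72°; the smaller is 22.78°.

22.8°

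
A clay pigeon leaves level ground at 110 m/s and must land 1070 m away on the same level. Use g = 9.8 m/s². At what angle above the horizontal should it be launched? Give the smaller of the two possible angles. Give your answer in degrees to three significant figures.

30.0°

Level-ground range R = v₀² sin(2θ)/g ⇒ sin(2θ) = gR/v₀² = 9.80 × 1070 / 110² = 0.8666.
2θ = 60.07° or 180° − 60.07° = 119.9°, so θ = 30.03° or 59.97°.
The smaller angle is 30.03°.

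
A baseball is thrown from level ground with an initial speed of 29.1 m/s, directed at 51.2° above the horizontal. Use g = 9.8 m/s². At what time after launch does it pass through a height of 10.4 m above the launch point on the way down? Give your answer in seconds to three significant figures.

Components: vₓ = 29.10 cos 51.2° = 18.23 m/s, v_y0 = 29.10 sin 51.2° = 22.68 m/s.
Require v_y0 t − ½ g t² = 10.4, i.e. 4.900 t² − 22.68 t + 10.4 = 0.
t = [22.68 ± √(22.68² − 2·9.80·10.4)] / 9.80 = (22.68 ± 17.62) / 9.80, so t = 0.5161 s or t = 4.112 s.
The descending-branch root is 4.112 s.

4.11 s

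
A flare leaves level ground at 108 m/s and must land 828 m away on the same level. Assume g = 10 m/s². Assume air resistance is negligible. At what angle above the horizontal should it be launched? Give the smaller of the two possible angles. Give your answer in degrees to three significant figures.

22.6°

R = v₀² sin 2θ / g gives sin 2θ = gR/v₀² = 10.0·828/108² = 0.7099.
2θ = 45.22° or 180° − 45.22° = 134.8°, so θ = 22.61° or 67.39°.
The smaller angle is 22.61°.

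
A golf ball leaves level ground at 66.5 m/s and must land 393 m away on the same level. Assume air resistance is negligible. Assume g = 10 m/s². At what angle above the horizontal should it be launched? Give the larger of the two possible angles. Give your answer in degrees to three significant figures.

58.6°

From R = (v₀²/g) sin 2θ: sin 2θ = 10.0 × 393 / 4422.2 = 0.8887.
2θ = 62.71° or 180° − 62.71° = 117.3°, so θ = 31.35° or 58.65°.
The larger angle is 58.65°.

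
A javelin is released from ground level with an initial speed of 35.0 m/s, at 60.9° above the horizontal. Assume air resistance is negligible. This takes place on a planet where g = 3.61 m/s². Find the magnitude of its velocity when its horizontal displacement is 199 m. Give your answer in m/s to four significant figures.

Resolve: vₓ = 35.00 cos 60.9° = 17.02 m/s and v_y0 = 35.00 sin 60.9° = 30.58 m/s.
Time to reach x = 199 m: t = x/vₓ = 199/17.02 = 11.69 s.
Vertical velocity there: v_y = v_y0 − g t = 30.58 − 3.61 × 11.69 = −11.62 m/s.
Speed: √(vₓ² + v_y²) = √(17.02² + 11.62²) = 20.61 m/s.

20.61 m/s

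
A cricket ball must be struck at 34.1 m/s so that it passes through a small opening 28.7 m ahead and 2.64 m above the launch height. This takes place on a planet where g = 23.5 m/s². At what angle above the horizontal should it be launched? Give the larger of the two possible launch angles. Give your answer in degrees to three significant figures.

Trajectory: y = x tanθ − g x² (1 + tan²θ)/(2v₀²). With x = 28.7, y = 2.64, v₀ = 34.1, g = 23.5:
8.323 tan²θ − 28.7 tanθ + (10.96) = 0.
tanθ = [28.7 ± √(28.7² − 4 × 8.323 × (10.96))] / (2 × 8.323) = (28.7 ± 21.42) / 16.65, giving tanθ = 0.4375 or 3.011.
θ = 23.63° or 71.63°; the larger is 71.63°.

71.6°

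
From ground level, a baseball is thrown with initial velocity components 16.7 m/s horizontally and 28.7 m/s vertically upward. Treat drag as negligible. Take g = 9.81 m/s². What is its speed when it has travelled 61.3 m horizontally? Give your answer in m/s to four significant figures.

x = vₓ t ⇒ t = 61.3/16.70 = 3.671 s.
Vertical velocity there: v_y = v_y0 − g t = 28.70 − 9.81 × 3.671 = −7.309 m/s.
Speed: √(vₓ² + v_y²) = √(16.70² + 7.309²) = 18.23 m/s.

18.23 m/s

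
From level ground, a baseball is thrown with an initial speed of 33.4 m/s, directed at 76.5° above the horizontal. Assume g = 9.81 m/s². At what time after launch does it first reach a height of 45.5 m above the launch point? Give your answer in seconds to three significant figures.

Resolve: vₓ = 33.40 cos 76.5° = 7.797 m/s and v_y0 = 33.40 sin 76.5° = 32.48 m/s.
Height y(t) = 32.48 t − 4.905 t² = 45.5 gives 4.905 t² − 32.48 t + 45.5 = 0.
Quadratic formula: t = (32.48 ± √162.06) / 9.81 = (32.48 ± 12.73) / 9.81 → t = 2.013 s or 4.608 s.
The first (ascending) time is 2.013 s.

2.01 s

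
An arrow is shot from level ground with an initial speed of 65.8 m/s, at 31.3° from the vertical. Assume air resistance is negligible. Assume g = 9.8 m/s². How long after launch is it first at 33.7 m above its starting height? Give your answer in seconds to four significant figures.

Components: vₓ = 65.80 sin 31.3° = 34.18 m/s, v_y0 = 65.80 cos 31.3° = 56.22 m/s.
Set y = v_y0 t − ½ g t² = 33.7: 4.900 t² − 56.22 t + 33.7 = 0.
Quadratic formula: t = (56.22 ± √2500.5) / 9.80 = (56.22 ± 50.01) / 9.80 → t = 0.6345 s or 10.84 s.
The first (ascending) time is 0.6345 s.

0.6345 s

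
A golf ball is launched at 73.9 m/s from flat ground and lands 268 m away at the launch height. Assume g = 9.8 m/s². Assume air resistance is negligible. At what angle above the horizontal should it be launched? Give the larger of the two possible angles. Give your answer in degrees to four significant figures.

R = v₀² sin 2θ / g gives sin 2θ = gR/v₀² = 9.80·268/73.9² = 0.4809.
2θ = 28.75° or 180° − 28.75° = 151.3°, so θ = 14.37° or 75.63°.
The larger angle is 75.63°.

75.63°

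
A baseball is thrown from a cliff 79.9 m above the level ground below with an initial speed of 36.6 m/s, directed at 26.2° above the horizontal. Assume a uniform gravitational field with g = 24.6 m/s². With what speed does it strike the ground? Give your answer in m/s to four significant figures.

72.60 m/s

vₓ = 36.60 cos 26.2° = 32.84 m/s; v_y0 = 36.60 sin 26.2° = 16.16 m/s.
With up positive and y = 0 at the ground: y(t) = 79.9 + (16.16) t − 12.30 t². Setting y = 0 and taking the positive root: t = [16.16 + √(16.16² + 2·24.6·79.9)] / 24.6 = (16.16 + 64.75) / 24.6 = 3.289 s.
Vertical velocity at impact: v_y = v_y0 − g t = 16.16 − 24.6 × 3.289 = −64.75 m/s.
Speed: |v| = √(vₓ² + v_y²) = √(32.84² + 64.75²) = 72.60 m/s.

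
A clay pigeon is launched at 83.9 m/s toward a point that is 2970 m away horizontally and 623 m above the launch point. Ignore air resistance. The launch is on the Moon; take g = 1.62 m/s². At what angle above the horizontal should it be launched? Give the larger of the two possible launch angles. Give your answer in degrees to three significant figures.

Trajectory: y = x tanθ − g x² (1 + tan²θ)/(2v₀²). With x = 2970, y = 623, v₀ = 83.9, g = 1.62:
1015 tan²θ − 2970 tanθ + (1638) = 0.
tanθ = [2970 ± √(2970² − 4 × 1015 × (1638))] / (2 × 1015) = (2970 ± 1473) / 2030, giving tanθ = 0.7373 or 2.189.
θ = 36.40° or 65.45°; the larger is 65.45°.

65.4°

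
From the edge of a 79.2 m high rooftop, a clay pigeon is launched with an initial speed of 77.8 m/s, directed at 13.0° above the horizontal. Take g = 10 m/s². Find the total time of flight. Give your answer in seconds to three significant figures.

Components: vₓ = 77.80 cos 13.0° = 75.81 m/s, v_y0 = 77.80 sin 13.0° = 17.50 m/s.
The projectile lands when y = 79.2 + (17.50) t − ½·10.0·t² = 0. Positive root: t = (17.50 + √(17.50² + 2·10.0·79.2)) / 10.0 = (17.50 + 43.48) / 10.0 = 6.098 s.

6.10 s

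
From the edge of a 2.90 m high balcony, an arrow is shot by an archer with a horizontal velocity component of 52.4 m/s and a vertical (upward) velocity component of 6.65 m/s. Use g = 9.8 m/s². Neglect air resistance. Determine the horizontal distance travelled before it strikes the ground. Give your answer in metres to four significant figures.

With up positive and y = 0 at the ground: y(t) = 2.90 + (6.650) t − 4.900 t². Setting y = 0 and taking the positive root: t = [6.650 + √(6.650² + 2·9.80·2.90)] / 9.80 = (6.650 + 10.05) / 9.80 = 1.704 s.
Horizontal distance: R = vₓ t = 52.40 × 1.704 = 89.31 m.

89.31 m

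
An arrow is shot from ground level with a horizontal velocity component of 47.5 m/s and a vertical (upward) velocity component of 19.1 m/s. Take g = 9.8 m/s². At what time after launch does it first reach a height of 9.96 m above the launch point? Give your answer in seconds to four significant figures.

0.6201 s

Height y(t) = 19.10 t − 4.900 t² = 9.96 gives 4.900 t² − 19.10 t + 9.96 = 0.
t = [19.10 ± √(19.10² − 2·9.80·9.96)] / 9.80 = (19.10 ± 13.02) / 9.80, so t = 0.6201 s or t = 3.278 s.
The first (ascending) time is 0.6201 s.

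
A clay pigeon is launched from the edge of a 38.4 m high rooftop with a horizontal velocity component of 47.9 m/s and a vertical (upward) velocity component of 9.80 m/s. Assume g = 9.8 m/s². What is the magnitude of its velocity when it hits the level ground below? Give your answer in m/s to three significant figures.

With up positive and y = 0 at the ground: y(t) = 38.4 + (9.800) t − 4.900 t². Setting y = 0 and taking the positive root: t = [9.800 + √(9.800² + 2·9.80·38.4)] / 9.80 = (9.800 + 29.13) / 9.80 = 3.973 s.
Vertical velocity at impact: v_y = v_y0 − g t = 9.800 − 9.80 × 3.973 = −29.13 m/s.
Speed: |v| = √(vₓ² + v_y²) = √(47.90² + 29.13²) = 56.06 m/s.

56.1 m/s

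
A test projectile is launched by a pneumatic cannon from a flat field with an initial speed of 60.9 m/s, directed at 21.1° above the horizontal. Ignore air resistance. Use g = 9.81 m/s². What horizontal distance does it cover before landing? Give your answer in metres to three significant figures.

254 m

Components: vₓ = 60.90 cos 21.1° = 56.82 m/s, v_y0 = 60.90 sin 21.1° = 21.92 m/s.
Time aloft: T = 2 v_y0 / g = 2 × 21.92 / 9.81 = 4.470 s.
Horizontal distance R = vₓ T = 56.82 × 4.470 = 254.0 m.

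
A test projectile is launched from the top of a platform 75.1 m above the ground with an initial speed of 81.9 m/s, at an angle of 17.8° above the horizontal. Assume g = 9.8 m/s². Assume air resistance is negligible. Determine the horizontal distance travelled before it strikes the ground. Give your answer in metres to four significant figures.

vₓ = 81.90 cos 17.8° = 77.98 m/s; v_y0 = 81.90 sin 17.8° = 25.04 m/s.
With up positive and y = 0 at the ground: y(t) = 75.1 + (25.04) t − 4.900 t². Setting y = 0 and taking the positive root: t = [25.04 + √(25.04² + 2·9.80·75.1)] / 9.80 = (25.04 + 45.81) / 9.80 = 7.229 s.
Horizontal distance: R = vₓ t = 77.98 × 7.229 = 563.8 m.

563.8 m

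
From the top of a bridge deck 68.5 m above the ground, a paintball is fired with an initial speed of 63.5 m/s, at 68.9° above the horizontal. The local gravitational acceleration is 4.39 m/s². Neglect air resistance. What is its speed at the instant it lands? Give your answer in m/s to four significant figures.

68.07 m/s

Horizontal component vₓ = 63.50 cos 68.9° = 22.86 m/s; vertical v_y0 = 63.50 sin 68.9° = 59.24 m/s.
Vertical motion (up positive, ground at y = 0): 2.195 t² − (59.24) t − 68.5 = 0, so t = (59.24 + √(59.24² + 2·4.39·68.5)) / 4.39 = (59.24 + 64.12) / 4.39 = 28.10 s.
Vertical velocity at impact: v_y = v_y0 − g t = 59.24 − 4.39 × 28.10 = −64.12 m/s.
Speed: |v| = √(vₓ² + v_y²) = √(22.86² + 64.12²) = 68.07 m/s.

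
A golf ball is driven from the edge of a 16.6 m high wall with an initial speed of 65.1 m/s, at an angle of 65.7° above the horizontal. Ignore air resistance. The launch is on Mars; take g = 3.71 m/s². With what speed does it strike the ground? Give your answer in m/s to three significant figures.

66.0 m/s

vₓ = 65.10 cos 65.7° = 26.79 m/s; v_y0 = 65.10 sin 65.7° = 59.33 m/s.
Vertical motion (up positive, ground at y = 0): 1.855 t² − (59.33) t − 16.6 = 0, so t = (59.33 + √(59.33² + 2·3.71·16.6)) / 3.71 = (59.33 + 60.36) / 3.71 = 32.26 s.
Vertical velocity at impact: v_y = v_y0 − g t = 59.33 − 3.71 × 32.26 = −60.36 m/s.
Speed: |v| = √(vₓ² + v_y²) = √(26.79² + 60.36²) = 66.04 m/s.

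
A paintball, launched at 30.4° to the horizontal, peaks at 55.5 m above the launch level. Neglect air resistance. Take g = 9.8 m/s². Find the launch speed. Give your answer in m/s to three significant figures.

65.2 m/s

At the peak v_y = 0, so v_y0 = √(2gH) = √(2 × 9.80 × 55.5) = 32.98 m/s.
v_y0 = v₀ sin θ ⇒ v₀ = 32.98 / sin 30.4° = 65.18 m/s.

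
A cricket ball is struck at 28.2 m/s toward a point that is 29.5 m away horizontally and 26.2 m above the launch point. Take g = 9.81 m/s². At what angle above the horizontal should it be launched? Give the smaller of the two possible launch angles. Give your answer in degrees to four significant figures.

55.51°

Trajectory: y = x tanθ − g x² (1 + tan²θ)/(2v₀²). With x = 29.5, y = 26.2, v₀ = 28.2, g = 9.81:
5.368 tan²θ − 29.5 tanθ + (31.57) = 0.
tanθ = [29.5 ± √(29.5² − 4 × 5.368 × (31.57))] / (2 × 5.368) = (29.5 ± 13.87) / 10.74, giving tanθ = 1.456 or 4.040.
θ = 55.51° or 76.10°; the smaller is 55.51°.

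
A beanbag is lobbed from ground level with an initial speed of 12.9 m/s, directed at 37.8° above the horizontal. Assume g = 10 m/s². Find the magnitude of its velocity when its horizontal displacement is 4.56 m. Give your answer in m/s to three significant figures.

vₓ = 12.90 cos 37.8° = 10.19 m/s; v_y0 = 12.90 sin 37.8° = 7.907 m/s.
At x = 4.56 m, t = x/vₓ = 4.56/10.19 = 0.4474 s.
Vertical velocity there: v_y = v_y0 − g t = 7.907 − 10.0 × 0.4474 = 3.433 m/s.
Speed: √(vₓ² + v_y²) = √(10.19² + 3.433²) = 10.76 m/s.

10.8 m/s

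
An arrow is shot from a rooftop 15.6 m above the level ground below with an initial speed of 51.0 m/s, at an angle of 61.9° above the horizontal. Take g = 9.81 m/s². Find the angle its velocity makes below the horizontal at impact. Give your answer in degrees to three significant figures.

63.5°

Components: vₓ = 51.00 cos 61.9° = 24.02 m/s, v_y0 = 51.00 sin 61.9° = 44.99 m/s.
The projectile lands when y = 15.6 + (44.99) t − ½·9.81·t² = 0. Positive root: t = (44.99 + √(44.99² + 2·9.81·15.6)) / 9.81 = (44.99 + 48.27) / 9.81 = 9.507 s.
At impact: v_y = v_y0 − g t = −48.27 m/s; vₓ = 24.02 m/s.
Angle below horizontal: arctan(|v_y|/vₓ) = arctan(48.27/24.02) = 63.54°.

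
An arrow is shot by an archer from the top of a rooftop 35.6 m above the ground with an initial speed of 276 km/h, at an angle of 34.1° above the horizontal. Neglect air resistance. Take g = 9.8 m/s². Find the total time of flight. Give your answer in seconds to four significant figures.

9.534 s

Convert: 276 km/h = 276/3.6 = 76.67 m/s.
Components: vₓ = 76.67 cos 34.1° = 63.48 m/s, v_y0 = 76.67 sin 34.1° = 42.98 m/s.
The projectile lands when y = 35.6 + (42.98) t − ½·9.80·t² = 0. Positive root: t = (42.98 + √(42.98² + 2·9.80·35.6)) / 9.80 = (42.98 + 50.45) / 9.80 = 9.534 s.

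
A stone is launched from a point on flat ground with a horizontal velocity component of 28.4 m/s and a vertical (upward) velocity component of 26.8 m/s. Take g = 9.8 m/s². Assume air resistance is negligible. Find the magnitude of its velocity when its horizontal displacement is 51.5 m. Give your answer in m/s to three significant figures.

x = vₓ t ⇒ t = 51.5/28.40 = 1.813 s.
Vertical velocity there: v_y = v_y0 − g t = 26.80 − 9.80 × 1.813 = 9.029 m/s.
Speed: √(vₓ² + v_y²) = √(28.40² + 9.029²) = 29.80 m/s.

29.8 m/s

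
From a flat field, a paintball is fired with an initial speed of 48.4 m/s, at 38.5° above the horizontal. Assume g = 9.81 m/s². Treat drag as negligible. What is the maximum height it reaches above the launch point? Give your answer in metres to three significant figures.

Horizontal component vₓ = 48.40 cos 38.5° = 37.88 m/s; vertical v_y0 = 48.40 sin 38.5° = 30.13 m/s.
Maximum height: H = v_y0² / (2g) = 30.13² / (2 × 9.81) = 46.27 m.

46.3 m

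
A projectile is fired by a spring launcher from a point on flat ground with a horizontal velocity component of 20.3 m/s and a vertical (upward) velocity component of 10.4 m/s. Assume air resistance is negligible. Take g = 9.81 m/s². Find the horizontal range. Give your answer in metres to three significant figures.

43.0 m

Time aloft: T = 2 v_y0 / g = 2 × 10.40 / 9.81 = 2.120 s.
Horizontal distance R = vₓ T = 20.30 × 2.120 = 43.04 m.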